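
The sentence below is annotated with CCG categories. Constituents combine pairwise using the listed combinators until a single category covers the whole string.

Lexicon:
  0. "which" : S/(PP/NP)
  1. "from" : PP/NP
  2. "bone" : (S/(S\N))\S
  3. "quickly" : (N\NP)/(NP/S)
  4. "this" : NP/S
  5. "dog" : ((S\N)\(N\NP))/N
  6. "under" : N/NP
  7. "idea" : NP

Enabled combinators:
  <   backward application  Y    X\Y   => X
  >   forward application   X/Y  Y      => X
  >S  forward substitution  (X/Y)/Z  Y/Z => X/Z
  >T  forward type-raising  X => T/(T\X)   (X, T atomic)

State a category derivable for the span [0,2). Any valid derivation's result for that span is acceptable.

S

[0,8] S   >
  [0,3] S/(S\N)   <
    [0,2] S   >
      [0,1] "which" : S/(PP/NP)
      [1,2] "from" : PP/NP
    [2,3] "bone" : (S/(S\N))\S
  [3,8] S\N   <
    [3,5] N\NP   >
      [3,4] "quickly" : (N\NP)/(NP/S)
      [4,5] "this" : NP/S
    [5,8] (S\N)\(N\NP)   >
      [5,6] "dog" : ((S\N)\(N\NP))/N
      [6,8] N   >
        [6,7] "under" : N/NP
        [7,8] "idea" : NP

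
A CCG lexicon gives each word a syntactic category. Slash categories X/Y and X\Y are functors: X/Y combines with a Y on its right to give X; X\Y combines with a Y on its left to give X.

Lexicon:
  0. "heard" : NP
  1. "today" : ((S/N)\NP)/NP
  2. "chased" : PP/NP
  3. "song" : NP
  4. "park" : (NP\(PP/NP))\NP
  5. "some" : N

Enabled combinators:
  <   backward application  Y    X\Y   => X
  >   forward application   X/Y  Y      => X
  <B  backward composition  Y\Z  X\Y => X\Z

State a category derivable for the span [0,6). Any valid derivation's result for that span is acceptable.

S

[0,6] S   >
  [0,5] S/N   <
    [0,1] "heard" : NP
    [1,5] (S/N)\NP   >
      [1,2] "today" : ((S/N)\NP)/NP
      [2,5] NP   <
        [2,3] "chased" : PP/NP
        [3,5] NP\(PP/NP)   <
          [3,4] "song" : NP
          [4,5] "park" : (NP\(PP/NP))\NP
  [5,6] "some" : N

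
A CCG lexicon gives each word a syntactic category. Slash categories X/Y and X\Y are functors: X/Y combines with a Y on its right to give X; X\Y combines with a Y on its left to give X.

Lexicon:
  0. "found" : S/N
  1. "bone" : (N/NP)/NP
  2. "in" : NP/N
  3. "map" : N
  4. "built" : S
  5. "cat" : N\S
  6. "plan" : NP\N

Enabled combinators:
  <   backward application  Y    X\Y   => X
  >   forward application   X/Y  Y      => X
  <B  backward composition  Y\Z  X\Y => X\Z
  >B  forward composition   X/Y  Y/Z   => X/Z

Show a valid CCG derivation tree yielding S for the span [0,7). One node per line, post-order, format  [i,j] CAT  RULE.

[0,1] S/N  lex  "found"
[1,2] (N/NP)/NP  lex  "bone"
[2,3] NP/N  lex  "in"
[3,4] N  lex  "map"
[2,4] NP  >  k=3
[1,4] N/NP  >  k=2
[4,5] S  lex  "built"
[5,6] N\S  lex  "cat"
[4,6] N  <  k=5
[6,7] NP\N  lex  "plan"
[4,7] NP  <  k=6
[1,7] N  >  k=4
[0,7] S  >  k=1

[0,7] S   >
  [0,1] "found" : S/N
  [1,7] N   >
    [1,4] N/NP   >
      [1,2] "bone" : (N/NP)/NP
      [2,4] NP   >
        [2,3] "in" : NP/N
        [3,4] "map" : N
    [4,7] NP   <
      [4,6] N   <
        [4,5] "built" : S
        [5,6] "cat" : N\S
      [6,7] "plan" : NP\N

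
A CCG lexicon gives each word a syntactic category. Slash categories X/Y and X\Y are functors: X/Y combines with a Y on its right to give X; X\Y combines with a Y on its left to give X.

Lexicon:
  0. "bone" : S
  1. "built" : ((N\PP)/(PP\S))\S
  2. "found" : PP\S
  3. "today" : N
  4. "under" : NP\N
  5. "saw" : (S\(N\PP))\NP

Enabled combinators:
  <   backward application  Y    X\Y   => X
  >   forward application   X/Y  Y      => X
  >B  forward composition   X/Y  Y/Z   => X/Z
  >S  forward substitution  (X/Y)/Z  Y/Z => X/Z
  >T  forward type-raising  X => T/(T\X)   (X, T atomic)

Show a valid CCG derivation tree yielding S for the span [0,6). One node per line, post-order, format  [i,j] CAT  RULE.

[0,1] S  lex  "bone"
[1,2] ((N\PP)/(PP\S))\S  lex  "built"
[0,2] (N\PP)/(PP\S)  <  k=1
[2,3] PP\S  lex  "found"
[0,3] N\PP  >  k=2
[3,4] N  lex  "today"
[4,5] NP\N  lex  "under"
[3,5] NP  <  k=4
[5,6] (S\(N\PP))\NP  lex  "saw"
[3,6] S\(N\PP)  <  k=5
[0,6] S  <  k=3

[0,6] S   <
  [0,3] N\PP   >
    [0,2] (N\PP)/(PP\S)   <
      [0,1] "bone" : S
      [1,2] "built" : ((N\PP)/(PP\S))\S
    [2,3] "found" : PP\S
  [3,6] S\(N\PP)   <
    [3,5] NP   <
      [3,4] "today" : N
      [4,5] "under" : NP\N
    [5,6] "saw" : (S\(N\PP))\NP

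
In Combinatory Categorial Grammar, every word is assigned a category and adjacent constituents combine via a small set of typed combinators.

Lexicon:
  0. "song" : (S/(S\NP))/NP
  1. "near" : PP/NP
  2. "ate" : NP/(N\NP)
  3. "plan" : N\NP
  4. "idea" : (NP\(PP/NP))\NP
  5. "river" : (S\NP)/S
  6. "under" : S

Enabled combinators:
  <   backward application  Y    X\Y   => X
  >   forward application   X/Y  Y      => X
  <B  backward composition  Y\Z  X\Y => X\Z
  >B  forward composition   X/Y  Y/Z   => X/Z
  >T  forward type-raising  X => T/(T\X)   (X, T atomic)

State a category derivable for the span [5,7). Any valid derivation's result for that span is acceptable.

S\NP

[0,7] S   >
  [0,5] S/(S\NP)   >
    [0,1] "song" : (S/(S\NP))/NP
    [1,5] NP   <
      [1,2] "near" : PP/NP
      [2,5] NP\(PP/NP)   <
        [2,4] NP   >
          [2,3] "ate" : NP/(N\NP)
          [3,4] "plan" : N\NP
        [4,5] "idea" : (NP\(PP/NP))\NP
  [5,7] S\NP   >
    [5,6] "river" : (S\NP)/S
    [6,7] "under" : S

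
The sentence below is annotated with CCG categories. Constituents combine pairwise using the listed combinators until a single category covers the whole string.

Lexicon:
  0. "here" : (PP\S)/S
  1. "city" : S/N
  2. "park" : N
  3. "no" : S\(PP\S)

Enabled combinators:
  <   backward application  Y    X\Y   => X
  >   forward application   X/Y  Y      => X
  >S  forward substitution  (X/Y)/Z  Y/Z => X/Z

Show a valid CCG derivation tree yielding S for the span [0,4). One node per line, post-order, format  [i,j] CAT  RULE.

[0,1] (PP\S)/S  lex  "here"
[1,2] S/N  lex  "city"
[2,3] N  lex  "park"
[1,3] S  >  k=2
[0,3] PP\S  >  k=1
[3,4] S\(PP\S)  lex  "no"
[0,4] S  <  k=3

[0,4] S   <
  [0,3] PP\S   >
    [0,1] "here" : (PP\S)/S
    [1,3] S   >
      [1,2] "city" : S/N
      [2,3] "park" : N
  [3,4] "no" : S\(PP\S)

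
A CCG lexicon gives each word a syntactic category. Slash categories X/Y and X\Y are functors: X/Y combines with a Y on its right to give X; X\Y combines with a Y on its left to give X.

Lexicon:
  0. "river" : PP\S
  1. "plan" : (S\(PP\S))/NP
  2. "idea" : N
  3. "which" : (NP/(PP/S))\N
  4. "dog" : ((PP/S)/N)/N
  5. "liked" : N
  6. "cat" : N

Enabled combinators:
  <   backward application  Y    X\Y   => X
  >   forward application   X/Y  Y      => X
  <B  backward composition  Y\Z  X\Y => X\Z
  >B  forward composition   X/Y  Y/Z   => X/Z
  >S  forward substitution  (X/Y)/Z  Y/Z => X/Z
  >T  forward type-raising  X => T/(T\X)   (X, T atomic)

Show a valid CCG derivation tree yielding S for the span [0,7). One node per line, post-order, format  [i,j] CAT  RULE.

[0,7] S   <
  [0,1] "river" : PP\S
  [1,7] S\(PP\S)   >
    [1,2] "plan" : (S\(PP\S))/NP
    [2,7] NP   >
      [2,4] NP/(PP/S)   <
        [2,3] "idea" : N
        [3,4] "which" : (NP/(PP/S))\N
      [4,7] PP/S   >
        [4,6] (PP/S)/N   >
          [4,5] "dog" : ((PP/S)/N)/N
          [5,6] "liked" : N
        [6,7] "cat" : N

[0,1] PP\S  lex  "river"
[1,2] (S\(PP\S))/NP  lex  "plan"
[2,3] N  lex  "idea"
[3,4] (NP/(PP/S))\N  lex  "which"
[2,4] NP/(PP/S)  <  k=3
[4,5] ((PP/S)/N)/N  lex  "dog"
[5,6] N  lex  "liked"
[4,6] (PP/S)/N  >  k=5
[6,7] N  lex  "cat"
[4,7] PP/S  >  k=6
[2,7] NP  >  k=4
[1,7] S\(PP\S)  >  k=2
[0,7] S  <  k=1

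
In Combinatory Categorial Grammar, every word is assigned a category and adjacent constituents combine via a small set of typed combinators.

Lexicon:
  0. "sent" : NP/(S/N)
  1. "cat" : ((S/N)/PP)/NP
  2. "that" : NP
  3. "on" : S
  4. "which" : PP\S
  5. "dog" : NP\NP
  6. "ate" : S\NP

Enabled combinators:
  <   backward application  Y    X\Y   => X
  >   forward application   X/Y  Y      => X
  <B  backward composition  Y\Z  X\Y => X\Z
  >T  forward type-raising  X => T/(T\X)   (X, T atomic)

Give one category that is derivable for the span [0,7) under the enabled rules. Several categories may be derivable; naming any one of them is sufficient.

S

[0,7] S   <
  [0,5] NP   >
    [0,1] "sent" : NP/(S/N)
    [1,5] S/N   >
      [1,3] (S/N)/PP   >
        [1,2] "cat" : ((S/N)/PP)/NP
        [2,3] "that" : NP
      [3,5] PP   <
        [3,4] "on" : S
        [4,5] "which" : PP\S
  [5,7] S\NP   <B
    [5,6] "dog" : NP\NP
    [6,7] "ate" : S\NP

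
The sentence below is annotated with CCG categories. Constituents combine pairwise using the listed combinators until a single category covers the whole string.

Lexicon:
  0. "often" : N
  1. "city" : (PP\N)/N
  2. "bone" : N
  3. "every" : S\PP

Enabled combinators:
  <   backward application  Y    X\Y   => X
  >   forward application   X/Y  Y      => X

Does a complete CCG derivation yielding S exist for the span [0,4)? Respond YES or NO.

YES

[0,4] S   <
  [0,3] PP   <
    [0,1] "often" : N
    [1,3] PP\N   >
      [1,2] "city" : (PP\N)/N
      [2,3] "bone" : N
  [3,4] "every" : S\PP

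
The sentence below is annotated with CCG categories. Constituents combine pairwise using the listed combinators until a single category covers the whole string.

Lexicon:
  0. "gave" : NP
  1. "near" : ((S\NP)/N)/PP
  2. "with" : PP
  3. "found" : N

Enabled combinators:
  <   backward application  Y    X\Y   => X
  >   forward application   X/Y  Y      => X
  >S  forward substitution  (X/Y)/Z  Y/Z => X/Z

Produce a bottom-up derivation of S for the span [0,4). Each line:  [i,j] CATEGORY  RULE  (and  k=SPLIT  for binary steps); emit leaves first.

[0,4] S   <
  [0,1] "gave" : NP
  [1,4] S\NP   >
    [1,3] (S\NP)/N   >
      [1,2] "near" : ((S\NP)/N)/PP
      [2,3] "with" : PP
    [3,4] "found" : N

[0,1] NP  lex  "gave"
[1,2] ((S\NP)/N)/PP  lex  "near"
[2,3] PP  lex  "with"
[1,3] (S\NP)/N  >  k=2
[3,4] N  lex  "found"
[1,4] S\NP  >  k=3
[0,4] S  <  k=1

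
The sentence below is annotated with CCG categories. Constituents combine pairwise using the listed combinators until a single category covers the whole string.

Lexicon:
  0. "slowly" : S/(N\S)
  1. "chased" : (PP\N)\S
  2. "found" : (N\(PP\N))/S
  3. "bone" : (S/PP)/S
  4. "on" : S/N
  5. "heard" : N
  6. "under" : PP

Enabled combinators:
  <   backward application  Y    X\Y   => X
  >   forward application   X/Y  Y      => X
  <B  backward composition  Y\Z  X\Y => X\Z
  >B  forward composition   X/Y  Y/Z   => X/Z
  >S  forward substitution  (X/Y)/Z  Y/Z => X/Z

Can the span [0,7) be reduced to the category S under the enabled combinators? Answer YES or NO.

YES

[0,7] S   >
  [0,1] "slowly" : S/(N\S)
  [1,7] N\S   <B
    [1,2] "chased" : (PP\N)\S
    [2,7] N\(PP\N)   >
      [2,3] "found" : (N\(PP\N))/S
      [3,7] S   >
        [3,6] S/PP   >
          [3,4] "bone" : (S/PP)/S
          [4,6] S   >
            [4,5] "on" : S/N
            [5,6] "heard" : N
        [6,7] "under" : PP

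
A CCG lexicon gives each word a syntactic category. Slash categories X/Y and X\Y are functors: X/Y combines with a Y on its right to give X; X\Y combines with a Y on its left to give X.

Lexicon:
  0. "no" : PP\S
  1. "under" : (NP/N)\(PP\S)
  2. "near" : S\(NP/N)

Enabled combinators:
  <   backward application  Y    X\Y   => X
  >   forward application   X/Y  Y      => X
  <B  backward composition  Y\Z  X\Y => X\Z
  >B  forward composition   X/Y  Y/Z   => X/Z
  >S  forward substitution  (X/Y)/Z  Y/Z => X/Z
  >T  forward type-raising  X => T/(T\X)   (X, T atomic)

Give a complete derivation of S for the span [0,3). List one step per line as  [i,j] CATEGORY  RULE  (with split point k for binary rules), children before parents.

[0,3] S   <
  [0,2] NP/N   <
    [0,1] "no" : PP\S
    [1,2] "under" : (NP/N)\(PP\S)
  [2,3] "near" : S\(NP/N)

[0,1] PP\S  lex  "no"
[1,2] (NP/N)\(PP\S)  lex  "under"
[0,2] NP/N  <  k=1
[2,3] S\(NP/N)  lex  "near"
[0,3] S  <  k=2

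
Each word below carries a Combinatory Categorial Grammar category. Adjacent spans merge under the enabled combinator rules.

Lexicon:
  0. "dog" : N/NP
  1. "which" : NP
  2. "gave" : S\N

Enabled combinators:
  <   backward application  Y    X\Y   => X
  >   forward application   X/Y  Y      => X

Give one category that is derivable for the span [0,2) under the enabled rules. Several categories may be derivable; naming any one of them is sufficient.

N

[0,3] S   <
  [0,2] N   >
    [0,1] "dog" : N/NP
    [1,2] "which" : NP
  [2,3] "gave" : S\N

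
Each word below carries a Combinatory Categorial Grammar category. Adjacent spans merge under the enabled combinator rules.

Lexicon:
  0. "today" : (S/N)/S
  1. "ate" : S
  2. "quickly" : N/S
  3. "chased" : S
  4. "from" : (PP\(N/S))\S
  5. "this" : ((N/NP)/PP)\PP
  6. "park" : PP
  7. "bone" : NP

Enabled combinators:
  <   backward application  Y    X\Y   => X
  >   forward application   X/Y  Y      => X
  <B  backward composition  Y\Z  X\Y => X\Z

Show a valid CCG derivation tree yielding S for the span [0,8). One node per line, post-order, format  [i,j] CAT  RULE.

[0,1] (S/N)/S  lex  "today"
[1,2] S  lex  "ate"
[0,2] S/N  >  k=1
[2,3] N/S  lex  "quickly"
[3,4] S  lex  "chased"
[4,5] (PP\(N/S))\S  lex  "from"
[3,5] PP\(N/S)  <  k=4
[2,5] PP  <  k=3
[5,6] ((N/NP)/PP)\PP  lex  "this"
[2,6] (N/NP)/PP  <  k=5
[6,7] PP  lex  "park"
[2,7] N/NP  >  k=6
[7,8] NP  lex  "bone"
[2,8] N  >  k=7
[0,8] S  >  k=2

[0,8] S   >
  [0,2] S/N   >
    [0,1] "today" : (S/N)/S
    [1,2] "ate" : S
  [2,8] N   >
    [2,7] N/NP   >
      [2,6] (N/NP)/PP   <
        [2,5] PP   <
          [2,3] "quickly" : N/S
          [3,5] PP\(N/S)   <
            [3,4] "chased" : S
            [4,5] "from" : (PP\(N/S))\S
        [5,6] "this" : ((N/NP)/PP)\PP
      [6,7] "park" : PP
    [7,8] "bone" : NP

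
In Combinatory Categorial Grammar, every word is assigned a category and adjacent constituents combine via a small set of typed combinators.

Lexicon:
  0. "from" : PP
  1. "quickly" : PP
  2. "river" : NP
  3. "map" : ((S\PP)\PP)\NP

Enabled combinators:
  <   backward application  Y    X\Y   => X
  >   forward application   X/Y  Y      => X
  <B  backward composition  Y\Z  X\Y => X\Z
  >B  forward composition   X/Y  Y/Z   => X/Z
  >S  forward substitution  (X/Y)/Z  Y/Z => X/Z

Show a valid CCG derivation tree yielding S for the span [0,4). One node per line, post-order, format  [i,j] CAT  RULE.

[0,1] PP  lex  "from"
[1,2] PP  lex  "quickly"
[2,3] NP  lex  "river"
[3,4] ((S\PP)\PP)\NP  lex  "map"
[2,4] (S\PP)\PP  <  k=3
[1,4] S\PP  <  k=2
[0,4] S  <  k=1

[0,4] S   <
  [0,1] "from" : PP
  [1,4] S\PP   <
    [1,2] "quickly" : PP
    [2,4] (S\PP)\PP   <
      [2,3] "river" : NP
      [3,4] "map" : ((S\PP)\PP)\NP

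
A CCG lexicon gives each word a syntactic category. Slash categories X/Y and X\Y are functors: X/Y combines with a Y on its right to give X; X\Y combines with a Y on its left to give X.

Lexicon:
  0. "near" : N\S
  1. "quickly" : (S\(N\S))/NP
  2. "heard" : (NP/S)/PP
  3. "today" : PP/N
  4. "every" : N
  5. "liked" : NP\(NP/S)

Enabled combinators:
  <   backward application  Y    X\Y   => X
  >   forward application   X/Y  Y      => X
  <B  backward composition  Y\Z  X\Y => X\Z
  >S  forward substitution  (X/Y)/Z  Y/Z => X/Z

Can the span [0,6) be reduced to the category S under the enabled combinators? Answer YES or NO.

[0,6] S   <
  [0,1] "near" : N\S
  [1,6] S\(N\S)   >
    [1,2] "quickly" : (S\(N\S))/NP
    [2,6] NP   <
      [2,5] NP/S   >
        [2,3] "heard" : (NP/S)/PP
        [3,5] PP   >
          [3,4] "today" : PP/N
          [4,5] "every" : N
      [5,6] "liked" : NP\(NP/S)

YES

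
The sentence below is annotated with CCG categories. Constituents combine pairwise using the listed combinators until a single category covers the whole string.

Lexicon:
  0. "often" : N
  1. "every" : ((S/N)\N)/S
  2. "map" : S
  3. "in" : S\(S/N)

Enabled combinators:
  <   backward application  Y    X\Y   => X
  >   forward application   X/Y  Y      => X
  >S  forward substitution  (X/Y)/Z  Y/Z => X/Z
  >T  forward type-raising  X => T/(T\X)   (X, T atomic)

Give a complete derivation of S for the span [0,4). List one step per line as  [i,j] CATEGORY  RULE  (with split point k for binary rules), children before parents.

[0,4] S   <
  [0,3] S/N   <
    [0,1] "often" : N
    [1,3] (S/N)\N   >
      [1,2] "every" : ((S/N)\N)/S
      [2,3] "map" : S
  [3,4] "in" : S\(S/N)

[0,1] N  lex  "often"
[1,2] ((S/N)\N)/S  lex  "every"
[2,3] S  lex  "map"
[1,3] (S/N)\N  >  k=2
[0,3] S/N  <  k=1
[3,4] S\(S/N)  lex  "in"
[0,4] S  <  k=3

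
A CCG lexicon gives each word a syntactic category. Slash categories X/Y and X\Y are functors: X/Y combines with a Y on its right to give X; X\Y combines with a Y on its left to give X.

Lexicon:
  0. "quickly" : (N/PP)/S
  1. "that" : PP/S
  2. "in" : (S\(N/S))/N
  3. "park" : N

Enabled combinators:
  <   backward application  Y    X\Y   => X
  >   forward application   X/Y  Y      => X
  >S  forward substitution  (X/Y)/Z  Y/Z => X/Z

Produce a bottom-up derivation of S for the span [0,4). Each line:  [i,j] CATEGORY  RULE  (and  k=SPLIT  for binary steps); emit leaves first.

[0,4] S   <
  [0,2] N/S   >S
    [0,1] "quickly" : (N/PP)/S
    [1,2] "that" : PP/S
  [2,4] S\(N/S)   >
    [2,3] "in" : (S\(N/S))/N
    [3,4] "park" : N

[0,1] (N/PP)/S  lex  "quickly"
[1,2] PP/S  lex  "that"
[0,2] N/S  >S  k=1
[2,3] (S\(N/S))/N  lex  "in"
[3,4] N  lex  "park"
[2,4] S\(N/S)  >  k=3
[0,4] S  <  k=2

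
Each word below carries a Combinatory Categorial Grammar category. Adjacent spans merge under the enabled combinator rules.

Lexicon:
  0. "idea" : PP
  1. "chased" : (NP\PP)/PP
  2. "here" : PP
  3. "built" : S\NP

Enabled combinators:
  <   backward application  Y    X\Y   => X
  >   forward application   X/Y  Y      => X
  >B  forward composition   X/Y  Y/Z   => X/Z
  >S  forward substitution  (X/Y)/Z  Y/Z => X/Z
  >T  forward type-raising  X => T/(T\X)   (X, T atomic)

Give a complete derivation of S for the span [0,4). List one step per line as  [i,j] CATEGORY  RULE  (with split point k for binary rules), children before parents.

[0,1] PP  lex  "idea"
[1,2] (NP\PP)/PP  lex  "chased"
[2,3] PP  lex  "here"
[1,3] NP\PP  >  k=2
[0,3] NP  <  k=1
[3,4] S\NP  lex  "built"
[0,4] S  <  k=3

[0,4] S   <
  [0,3] NP   <
    [0,1] "idea" : PP
    [1,3] NP\PP   >
      [1,2] "chased" : (NP\PP)/PP
      [2,3] "here" : PP
  [3,4] "built" : S\NP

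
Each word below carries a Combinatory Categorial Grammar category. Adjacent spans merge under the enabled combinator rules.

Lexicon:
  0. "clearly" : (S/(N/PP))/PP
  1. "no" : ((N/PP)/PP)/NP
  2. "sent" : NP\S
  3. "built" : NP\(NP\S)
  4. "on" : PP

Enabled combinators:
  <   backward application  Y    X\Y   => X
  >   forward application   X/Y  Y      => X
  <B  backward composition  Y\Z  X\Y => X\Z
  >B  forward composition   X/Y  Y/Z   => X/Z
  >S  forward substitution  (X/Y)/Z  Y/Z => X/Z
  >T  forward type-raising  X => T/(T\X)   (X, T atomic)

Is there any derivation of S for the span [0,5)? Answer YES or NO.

[0,5] S   >
  [0,4] S/PP   >S
    [0,1] "clearly" : (S/(N/PP))/PP
    [1,4] (N/PP)/PP   >
      [1,2] "no" : ((N/PP)/PP)/NP
      [2,4] NP   <
        [2,3] "sent" : NP\S
        [3,4] "built" : NP\(NP\S)
  [4,5] "on" : PP

YES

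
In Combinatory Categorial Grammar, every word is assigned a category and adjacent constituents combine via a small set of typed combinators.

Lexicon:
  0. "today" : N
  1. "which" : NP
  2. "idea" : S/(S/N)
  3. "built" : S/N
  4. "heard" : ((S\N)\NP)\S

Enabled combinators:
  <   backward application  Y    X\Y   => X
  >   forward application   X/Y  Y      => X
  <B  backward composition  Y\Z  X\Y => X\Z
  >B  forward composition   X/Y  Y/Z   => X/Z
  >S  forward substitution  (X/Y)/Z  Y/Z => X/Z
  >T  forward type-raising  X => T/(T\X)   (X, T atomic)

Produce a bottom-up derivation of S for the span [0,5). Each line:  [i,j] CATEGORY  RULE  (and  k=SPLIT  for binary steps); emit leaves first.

[0,5] S   >
  [0,1] S/(S\N)   >T
    [0,1] "today" : N
  [1,5] S\N   <
    [1,2] "which" : NP
    [2,5] (S\N)\NP   <
      [2,4] S   >
        [2,3] "idea" : S/(S/N)
        [3,4] "built" : S/N
      [4,5] "heard" : ((S\N)\NP)\S

[0,1] N  lex  "today"
[0,1] S/(S\N)  >T
[1,2] NP  lex  "which"
[2,3] S/(S/N)  lex  "idea"
[3,4] S/N  lex  "built"
[2,4] S  >  k=3
[4,5] ((S\N)\NP)\S  lex  "heard"
[2,5] (S\N)\NP  <  k=4
[1,5] S\N  <  k=2
[0,5] S  >  k=1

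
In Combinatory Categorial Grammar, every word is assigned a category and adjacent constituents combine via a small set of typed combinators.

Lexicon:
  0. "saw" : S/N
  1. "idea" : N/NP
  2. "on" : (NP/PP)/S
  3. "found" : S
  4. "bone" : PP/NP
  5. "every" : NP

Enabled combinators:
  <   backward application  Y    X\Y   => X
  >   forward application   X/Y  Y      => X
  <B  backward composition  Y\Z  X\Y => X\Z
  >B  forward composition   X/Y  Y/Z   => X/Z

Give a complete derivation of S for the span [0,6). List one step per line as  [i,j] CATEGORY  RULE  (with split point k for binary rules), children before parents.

[0,6] S   >
  [0,2] S/NP   >B
    [0,1] "saw" : S/N
    [1,2] "idea" : N/NP
  [2,6] NP   >
    [2,4] NP/PP   >
      [2,3] "on" : (NP/PP)/S
      [3,4] "found" : S
    [4,6] PP   >
      [4,5] "bone" : PP/NP
      [5,6] "every" : NP

[0,1] S/N  lex  "saw"
[1,2] N/NP  lex  "idea"
[0,2] S/NP  >B  k=1
[2,3] (NP/PP)/S  lex  "on"
[3,4] S  lex  "found"
[2,4] NP/PP  >  k=3
[4,5] PP/NP  lex  "bone"
[5,6] NP  lex  "every"
[4,6] PP  >  k=5
[2,6] NP  >  k=4
[0,6] S  >  k=2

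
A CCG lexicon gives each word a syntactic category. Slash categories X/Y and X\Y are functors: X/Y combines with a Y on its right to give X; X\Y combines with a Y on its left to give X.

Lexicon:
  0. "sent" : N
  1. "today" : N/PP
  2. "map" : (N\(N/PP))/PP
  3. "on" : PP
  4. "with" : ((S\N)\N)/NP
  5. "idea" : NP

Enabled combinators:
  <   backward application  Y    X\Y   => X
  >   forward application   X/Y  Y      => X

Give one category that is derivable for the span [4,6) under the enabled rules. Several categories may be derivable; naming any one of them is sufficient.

(S\N)\N

[0,6] S   <
  [0,1] "sent" : N
  [1,6] S\N   <
    [1,4] N   <
      [1,2] "today" : N/PP
      [2,4] N\(N/PP)   >
        [2,3] "map" : (N\(N/PP))/PP
        [3,4] "on" : PP
    [4,6] (S\N)\N   >
      [4,5] "with" : ((S\N)\N)/NP
      [5,6] "idea" : NP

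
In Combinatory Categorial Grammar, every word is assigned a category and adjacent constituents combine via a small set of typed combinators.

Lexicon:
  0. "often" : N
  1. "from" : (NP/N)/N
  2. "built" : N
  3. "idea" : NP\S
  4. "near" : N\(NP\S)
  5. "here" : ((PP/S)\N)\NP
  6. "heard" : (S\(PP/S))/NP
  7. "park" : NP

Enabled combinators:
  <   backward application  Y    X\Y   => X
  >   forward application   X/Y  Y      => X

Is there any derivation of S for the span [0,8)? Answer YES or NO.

[0,8] S   <
  [0,6] PP/S   <
    [0,1] "often" : N
    [1,6] (PP/S)\N   <
      [1,5] NP   >
        [1,3] NP/N   >
          [1,2] "from" : (NP/N)/N
          [2,3] "built" : N
        [3,5] N   <
          [3,4] "idea" : NP\S
          [4,5] "near" : N\(NP\S)
      [5,6] "here" : ((PP/S)\N)\NP
  [6,8] S\(PP/S)   >
    [6,7] "heard" : (S\(PP/S))/NP
    [7,8] "park" : NP

YES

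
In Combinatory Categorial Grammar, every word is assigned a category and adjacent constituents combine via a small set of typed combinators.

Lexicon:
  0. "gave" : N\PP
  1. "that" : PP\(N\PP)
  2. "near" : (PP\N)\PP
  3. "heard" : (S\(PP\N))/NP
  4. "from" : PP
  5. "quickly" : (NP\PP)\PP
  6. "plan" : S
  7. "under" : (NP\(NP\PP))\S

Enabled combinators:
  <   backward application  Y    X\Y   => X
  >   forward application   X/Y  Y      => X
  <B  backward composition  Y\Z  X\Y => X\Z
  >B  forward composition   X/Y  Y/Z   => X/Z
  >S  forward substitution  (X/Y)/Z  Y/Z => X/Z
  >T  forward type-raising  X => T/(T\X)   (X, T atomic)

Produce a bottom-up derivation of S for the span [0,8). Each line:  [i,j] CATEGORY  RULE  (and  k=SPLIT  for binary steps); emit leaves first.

[0,1] N\PP  lex  "gave"
[1,2] PP\(N\PP)  lex  "that"
[0,2] PP  <  k=1
[2,3] (PP\N)\PP  lex  "near"
[0,3] PP\N  <  k=2
[3,4] (S\(PP\N))/NP  lex  "heard"
[4,5] PP  lex  "from"
[5,6] (NP\PP)\PP  lex  "quickly"
[4,6] NP\PP  <  k=5
[6,7] S  lex  "plan"
[7,8] (NP\(NP\PP))\S  lex  "under"
[6,8] NP\(NP\PP)  <  k=7
[4,8] NP  <  k=6
[3,8] S\(PP\N)  >  k=4
[0,8] S  <  k=3

[0,8] S   <
  [0,3] PP\N   <
    [0,2] PP   <
      [0,1] "gave" : N\PP
      [1,2] "that" : PP\(N\PP)
    [2,3] "near" : (PP\N)\PP
  [3,8] S\(PP\N)   >
    [3,4] "heard" : (S\(PP\N))/NP
    [4,8] NP   <
      [4,6] NP\PP   <
        [4,5] "from" : PP
        [5,6] "quickly" : (NP\PP)\PP
      [6,8] NP\(NP\PP)   <
        [6,7] "plan" : S
        [7,8] "under" : (NP\(NP\PP))\S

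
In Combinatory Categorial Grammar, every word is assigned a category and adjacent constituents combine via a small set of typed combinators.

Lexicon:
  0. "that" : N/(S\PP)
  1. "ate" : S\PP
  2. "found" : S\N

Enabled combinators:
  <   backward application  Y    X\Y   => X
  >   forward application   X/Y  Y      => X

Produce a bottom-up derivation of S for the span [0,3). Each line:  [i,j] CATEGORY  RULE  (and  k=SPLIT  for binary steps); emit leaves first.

[0,1] N/(S\PP)  lex  "that"
[1,2] S\PP  lex  "ate"
[0,2] N  >  k=1
[2,3] S\N  lex  "found"
[0,3] S  <  k=2

[0,3] S   <
  [0,2] N   >
    [0,1] "that" : N/(S\PP)
    [1,2] "ate" : S\PP
  [2,3] "found" : S\N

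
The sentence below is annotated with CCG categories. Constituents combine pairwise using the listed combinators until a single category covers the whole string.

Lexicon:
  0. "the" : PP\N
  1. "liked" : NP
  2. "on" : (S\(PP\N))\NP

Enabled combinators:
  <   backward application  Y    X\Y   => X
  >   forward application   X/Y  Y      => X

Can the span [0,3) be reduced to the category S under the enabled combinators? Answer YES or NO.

[0,3] S   <
  [0,1] "the" : PP\N
  [1,3] S\(PP\N)   <
    [1,2] "liked" : NP
    [2,3] "on" : (S\(PP\N))\NP

YES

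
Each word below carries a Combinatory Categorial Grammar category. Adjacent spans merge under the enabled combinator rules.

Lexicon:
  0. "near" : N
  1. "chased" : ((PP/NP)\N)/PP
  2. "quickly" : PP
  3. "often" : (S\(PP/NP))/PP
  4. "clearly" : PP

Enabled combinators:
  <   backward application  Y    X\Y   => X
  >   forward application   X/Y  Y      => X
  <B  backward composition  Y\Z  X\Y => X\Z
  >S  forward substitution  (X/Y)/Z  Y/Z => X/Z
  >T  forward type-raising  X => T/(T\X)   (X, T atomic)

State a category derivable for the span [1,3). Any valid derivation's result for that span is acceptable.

[0,5] S   <
  [0,3] PP/NP   <
    [0,1] "near" : N
    [1,3] (PP/NP)\N   >
      [1,2] "chased" : ((PP/NP)\N)/PP
      [2,3] "quickly" : PP
  [3,5] S\(PP/NP)   >
    [3,4] "often" : (S\(PP/NP))/PP
    [4,5] "clearly" : PP

(PP/NP)\N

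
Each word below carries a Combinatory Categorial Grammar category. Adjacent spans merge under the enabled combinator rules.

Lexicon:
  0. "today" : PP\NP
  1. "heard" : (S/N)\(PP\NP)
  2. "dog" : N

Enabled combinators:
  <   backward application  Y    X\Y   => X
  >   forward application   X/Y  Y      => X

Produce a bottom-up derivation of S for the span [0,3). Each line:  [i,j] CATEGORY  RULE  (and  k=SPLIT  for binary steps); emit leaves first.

[0,3] S   >
  [0,2] S/N   <
    [0,1] "today" : PP\NP
    [1,2] "heard" : (S/N)\(PP\NP)
  [2,3] "dog" : N

[0,1] PP\NP  lex  "today"
[1,2] (S/N)\(PP\NP)  lex  "heard"
[0,2] S/N  <  k=1
[2,3] N  lex  "dog"
[0,3] S  >  k=2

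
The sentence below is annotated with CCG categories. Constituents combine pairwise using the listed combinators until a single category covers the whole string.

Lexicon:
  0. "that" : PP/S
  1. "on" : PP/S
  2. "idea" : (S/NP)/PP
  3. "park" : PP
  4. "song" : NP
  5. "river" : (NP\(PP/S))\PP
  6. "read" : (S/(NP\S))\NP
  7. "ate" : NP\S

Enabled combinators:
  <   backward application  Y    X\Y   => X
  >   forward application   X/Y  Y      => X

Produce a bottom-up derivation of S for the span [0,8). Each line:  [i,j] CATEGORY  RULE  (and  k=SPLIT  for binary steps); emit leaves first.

[0,1] PP/S  lex  "that"
[1,2] PP/S  lex  "on"
[2,3] (S/NP)/PP  lex  "idea"
[3,4] PP  lex  "park"
[2,4] S/NP  >  k=3
[4,5] NP  lex  "song"
[2,5] S  >  k=4
[1,5] PP  >  k=2
[5,6] (NP\(PP/S))\PP  lex  "river"
[1,6] NP\(PP/S)  <  k=5
[0,6] NP  <  k=1
[6,7] (S/(NP\S))\NP  lex  "read"
[0,7] S/(NP\S)  <  k=6
[7,8] NP\S  lex  "ate"
[0,8] S  >  k=7

[0,8] S   >
  [0,7] S/(NP\S)   <
    [0,6] NP   <
      [0,1] "that" : PP/S
      [1,6] NP\(PP/S)   <
        [1,5] PP   >
          [1,2] "on" : PP/S
          [2,5] S   >
            [2,4] S/NP   >
              [2,3] "idea" : (S/NP)/PP
              [3,4] "park" : PP
            [4,5] "song" : NP
        [5,6] "river" : (NP\(PP/S))\PP
    [6,7] "read" : (S/(NP\S))\NP
  [7,8] "ate" : NP\S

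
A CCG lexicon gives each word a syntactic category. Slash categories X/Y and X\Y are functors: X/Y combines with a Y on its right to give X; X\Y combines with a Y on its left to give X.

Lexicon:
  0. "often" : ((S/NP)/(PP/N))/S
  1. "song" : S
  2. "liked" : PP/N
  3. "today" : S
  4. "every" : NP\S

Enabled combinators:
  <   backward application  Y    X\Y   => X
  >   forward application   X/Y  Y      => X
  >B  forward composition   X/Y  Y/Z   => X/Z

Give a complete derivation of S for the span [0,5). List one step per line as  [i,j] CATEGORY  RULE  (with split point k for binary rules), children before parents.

[0,1] ((S/NP)/(PP/N))/S  lex  "often"
[1,2] S  lex  "song"
[0,2] (S/NP)/(PP/N)  >  k=1
[2,3] PP/N  lex  "liked"
[0,3] S/NP  >  k=2
[3,4] S  lex  "today"
[4,5] NP\S  lex  "every"
[3,5] NP  <  k=4
[0,5] S  >  k=3

[0,5] S   >
  [0,3] S/NP   >
    [0,2] (S/NP)/(PP/N)   >
      [0,1] "often" : ((S/NP)/(PP/N))/S
      [1,2] "song" : S
    [2,3] "liked" : PP/N
  [3,5] NP   <
    [3,4] "today" : S
    [4,5] "every" : NP\S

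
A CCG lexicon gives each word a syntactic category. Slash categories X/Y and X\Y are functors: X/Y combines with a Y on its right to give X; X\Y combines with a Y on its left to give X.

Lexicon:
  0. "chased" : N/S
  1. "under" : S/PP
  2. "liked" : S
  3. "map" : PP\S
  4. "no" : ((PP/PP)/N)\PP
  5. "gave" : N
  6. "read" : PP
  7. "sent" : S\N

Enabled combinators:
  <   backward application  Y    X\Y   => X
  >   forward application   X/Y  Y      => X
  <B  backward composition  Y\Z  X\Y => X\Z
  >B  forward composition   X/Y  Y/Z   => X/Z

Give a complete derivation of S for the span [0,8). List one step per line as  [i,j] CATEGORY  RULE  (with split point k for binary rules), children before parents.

[0,1] N/S  lex  "chased"
[1,2] S/PP  lex  "under"
[2,3] S  lex  "liked"
[3,4] PP\S  lex  "map"
[2,4] PP  <  k=3
[4,5] ((PP/PP)/N)\PP  lex  "no"
[2,5] (PP/PP)/N  <  k=4
[5,6] N  lex  "gave"
[2,6] PP/PP  >  k=5
[1,6] S/PP  >B  k=2
[6,7] PP  lex  "read"
[1,7] S  >  k=6
[0,7] N  >  k=1
[7,8] S\N  lex  "sent"
[0,8] S  <  k=7

[0,8] S   <
  [0,7] N   >
    [0,1] "chased" : N/S
    [1,7] S   >
      [1,6] S/PP   >B
        [1,2] "under" : S/PP
        [2,6] PP/PP   >
          [2,5] (PP/PP)/N   <
            [2,4] PP   <
              [2,3] "liked" : S
              [3,4] "map" : PP\S
            [4,5] "no" : ((PP/PP)/N)\PP
          [5,6] "gave" : N
      [6,7] "read" : PP
  [7,8] "sent" : S\N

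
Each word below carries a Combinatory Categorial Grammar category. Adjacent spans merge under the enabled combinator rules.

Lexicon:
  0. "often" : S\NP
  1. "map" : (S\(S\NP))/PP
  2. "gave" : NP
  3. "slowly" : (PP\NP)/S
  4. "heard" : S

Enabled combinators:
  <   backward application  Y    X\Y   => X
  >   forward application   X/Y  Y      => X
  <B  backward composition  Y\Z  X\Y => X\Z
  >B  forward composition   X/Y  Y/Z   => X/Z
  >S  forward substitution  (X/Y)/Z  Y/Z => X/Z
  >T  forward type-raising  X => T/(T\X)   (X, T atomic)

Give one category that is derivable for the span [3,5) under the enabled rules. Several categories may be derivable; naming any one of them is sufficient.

[0,5] S   <
  [0,1] "often" : S\NP
  [1,5] S\(S\NP)   >
    [1,2] "map" : (S\(S\NP))/PP
    [2,5] PP   >
      [2,3] PP/(PP\NP)   >T
        [2,3] "gave" : NP
      [3,5] PP\NP   >
        [3,4] "slowly" : (PP\NP)/S
        [4,5] "heard" : S

PP\NP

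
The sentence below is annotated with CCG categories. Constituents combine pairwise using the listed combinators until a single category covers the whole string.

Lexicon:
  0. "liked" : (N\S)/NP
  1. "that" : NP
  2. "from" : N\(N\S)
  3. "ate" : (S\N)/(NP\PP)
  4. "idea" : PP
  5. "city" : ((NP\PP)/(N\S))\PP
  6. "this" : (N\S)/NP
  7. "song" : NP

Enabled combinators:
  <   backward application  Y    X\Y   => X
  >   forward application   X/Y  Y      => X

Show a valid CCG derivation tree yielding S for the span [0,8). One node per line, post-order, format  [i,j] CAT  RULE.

[0,8] S   <
  [0,3] N   <
    [0,2] N\S   >
      [0,1] "liked" : (N\S)/NP
      [1,2] "that" : NP
    [2,3] "from" : N\(N\S)
  [3,8] S\N   >
    [3,4] "ate" : (S\N)/(NP\PP)
    [4,8] NP\PP   >
      [4,6] (NP\PP)/(N\S)   <
        [4,5] "idea" : PP
        [5,6] "city" : ((NP\PP)/(N\S))\PP
      [6,8] N\S   >
        [6,7] "this" : (N\S)/NP
        [7,8] "song" : NP

[0,1] (N\S)/NP  lex  "liked"
[1,2] NP  lex  "that"
[0,2] N\S  >  k=1
[2,3] N\(N\S)  lex  "from"
[0,3] N  <  k=2
[3,4] (S\N)/(NP\PP)  lex  "ate"
[4,5] PP  lex  "idea"
[5,6] ((NP\PP)/(N\S))\PP  lex  "city"
[4,6] (NP\PP)/(N\S)  <  k=5
[6,7] (N\S)/NP  lex  "this"
[7,8] NP  lex  "song"
[6,8] N\S  >  k=7
[4,8] NP\PP  >  k=6
[3,8] S\N  >  k=4
[0,8] S  <  k=3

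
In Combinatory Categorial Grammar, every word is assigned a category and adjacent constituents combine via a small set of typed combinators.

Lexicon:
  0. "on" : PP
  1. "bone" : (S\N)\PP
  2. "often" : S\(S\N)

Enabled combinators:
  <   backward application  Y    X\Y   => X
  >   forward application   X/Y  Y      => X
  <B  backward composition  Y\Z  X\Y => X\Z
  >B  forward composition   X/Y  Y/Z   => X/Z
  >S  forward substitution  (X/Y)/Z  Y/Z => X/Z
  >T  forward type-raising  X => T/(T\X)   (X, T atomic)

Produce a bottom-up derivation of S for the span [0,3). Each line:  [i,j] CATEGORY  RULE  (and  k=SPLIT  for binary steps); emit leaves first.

[0,1] PP  lex  "on"
[1,2] (S\N)\PP  lex  "bone"
[0,2] S\N  <  k=1
[2,3] S\(S\N)  lex  "often"
[0,3] S  <  k=2

[0,3] S   <
  [0,2] S\N   <
    [0,1] "on" : PP
    [1,2] "bone" : (S\N)\PP
  [2,3] "often" : S\(S\N)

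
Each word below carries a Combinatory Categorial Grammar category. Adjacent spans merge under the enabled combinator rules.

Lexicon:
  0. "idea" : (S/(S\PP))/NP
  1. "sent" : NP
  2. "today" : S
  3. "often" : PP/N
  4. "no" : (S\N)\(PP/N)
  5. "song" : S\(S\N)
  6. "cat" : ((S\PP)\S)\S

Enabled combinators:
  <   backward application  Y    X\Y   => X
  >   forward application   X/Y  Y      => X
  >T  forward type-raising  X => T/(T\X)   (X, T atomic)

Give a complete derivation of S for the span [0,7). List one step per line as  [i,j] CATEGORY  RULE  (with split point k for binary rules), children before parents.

[0,1] (S/(S\PP))/NP  lex  "idea"
[1,2] NP  lex  "sent"
[0,2] S/(S\PP)  >  k=1
[2,3] S  lex  "today"
[3,4] PP/N  lex  "often"
[4,5] (S\N)\(PP/N)  lex  "no"
[3,5] S\N  <  k=4
[5,6] S\(S\N)  lex  "song"
[3,6] S  <  k=5
[6,7] ((S\PP)\S)\S  lex  "cat"
[3,7] (S\PP)\S  <  k=6
[2,7] S\PP  <  k=3
[0,7] S  >  k=2

[0,7] S   >
  [0,2] S/(S\PP)   >
    [0,1] "idea" : (S/(S\PP))/NP
    [1,2] "sent" : NP
  [2,7] S\PP   <
    [2,3] "today" : S
    [3,7] (S\PP)\S   <
      [3,6] S   <
        [3,5] S\N   <
          [3,4] "often" : PP/N
          [4,5] "no" : (S\N)\(PP/N)
        [5,6] "song" : S\(S\N)
      [6,7] "cat" : ((S\PP)\S)\S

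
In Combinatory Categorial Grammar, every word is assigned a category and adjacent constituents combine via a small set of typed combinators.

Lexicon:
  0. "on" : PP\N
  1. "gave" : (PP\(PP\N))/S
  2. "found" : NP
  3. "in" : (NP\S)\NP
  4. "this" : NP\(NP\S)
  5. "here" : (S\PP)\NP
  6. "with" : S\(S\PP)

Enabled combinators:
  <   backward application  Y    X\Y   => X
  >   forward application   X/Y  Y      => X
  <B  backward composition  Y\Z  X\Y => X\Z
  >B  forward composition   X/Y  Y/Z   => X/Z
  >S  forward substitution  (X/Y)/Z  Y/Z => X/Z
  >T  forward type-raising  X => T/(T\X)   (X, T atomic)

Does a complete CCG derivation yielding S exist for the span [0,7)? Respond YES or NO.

PP\N (PP\(PP\N))/S NP (NP\S)\NP NP\(NP\S) (S\PP)\NP S\(S\PP)
CKY chart[0,7] = {N/(N\PP), NP/(NP\PP), PP, PP/(PP\PP), S/(S\PP)}; S ∉ chart

NO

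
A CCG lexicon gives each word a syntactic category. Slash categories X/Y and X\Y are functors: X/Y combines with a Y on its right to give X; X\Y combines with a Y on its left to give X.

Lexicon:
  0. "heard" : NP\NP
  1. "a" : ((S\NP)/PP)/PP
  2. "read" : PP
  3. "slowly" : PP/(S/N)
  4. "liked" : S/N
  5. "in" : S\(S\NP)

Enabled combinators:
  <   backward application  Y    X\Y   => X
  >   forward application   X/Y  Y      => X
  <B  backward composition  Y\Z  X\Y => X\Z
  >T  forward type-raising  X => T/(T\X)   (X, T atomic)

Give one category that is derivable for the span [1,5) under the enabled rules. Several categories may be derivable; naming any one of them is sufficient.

S\NP

[0,6] S   <
  [0,5] S\NP   <B
    [0,1] "heard" : NP\NP
    [1,5] S\NP   >
      [1,3] (S\NP)/PP   >
        [1,2] "a" : ((S\NP)/PP)/PP
        [2,3] "read" : PP
      [3,5] PP   >
        [3,4] "slowly" : PP/(S/N)
        [4,5] "liked" : S/N
  [5,6] "in" : S\(S\NP)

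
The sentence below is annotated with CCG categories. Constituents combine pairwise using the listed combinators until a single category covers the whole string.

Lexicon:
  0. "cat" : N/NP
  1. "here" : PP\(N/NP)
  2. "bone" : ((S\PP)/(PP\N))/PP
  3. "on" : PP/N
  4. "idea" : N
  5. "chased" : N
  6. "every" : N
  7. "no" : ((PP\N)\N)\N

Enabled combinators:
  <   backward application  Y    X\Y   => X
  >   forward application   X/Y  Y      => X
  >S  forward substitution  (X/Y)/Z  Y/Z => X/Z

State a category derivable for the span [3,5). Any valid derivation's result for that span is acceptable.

[0,8] S   <
  [0,2] PP   <
    [0,1] "cat" : N/NP
    [1,2] "here" : PP\(N/NP)
  [2,8] S\PP   >
    [2,5] (S\PP)/(PP\N)   >
      [2,3] "bone" : ((S\PP)/(PP\N))/PP
      [3,5] PP   >
        [3,4] "on" : PP/N
        [4,5] "idea" : N
    [5,8] PP\N   <
      [5,6] "chased" : N
      [6,8] (PP\N)\N   <
        [6,7] "every" : N
        [7,8] "no" : ((PP\N)\N)\N

PP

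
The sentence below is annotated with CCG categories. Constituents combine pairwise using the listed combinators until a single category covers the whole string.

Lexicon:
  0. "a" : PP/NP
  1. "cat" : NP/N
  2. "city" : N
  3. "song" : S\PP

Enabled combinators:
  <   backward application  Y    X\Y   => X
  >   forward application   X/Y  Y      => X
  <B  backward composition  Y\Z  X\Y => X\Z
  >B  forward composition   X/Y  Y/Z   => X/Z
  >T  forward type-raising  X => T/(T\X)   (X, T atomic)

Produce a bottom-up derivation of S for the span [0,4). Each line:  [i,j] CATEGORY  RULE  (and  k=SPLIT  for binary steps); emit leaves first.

[0,1] PP/NP  lex  "a"
[1,2] NP/N  lex  "cat"
[2,3] N  lex  "city"
[1,3] NP  >  k=2
[0,3] PP  >  k=1
[3,4] S\PP  lex  "song"
[0,4] S  <  k=3

[0,4] S   <
  [0,3] PP   >
    [0,1] "a" : PP/NP
    [1,3] NP   >
      [1,2] "cat" : NP/N
      [2,3] "city" : N
  [3,4] "song" : S\PP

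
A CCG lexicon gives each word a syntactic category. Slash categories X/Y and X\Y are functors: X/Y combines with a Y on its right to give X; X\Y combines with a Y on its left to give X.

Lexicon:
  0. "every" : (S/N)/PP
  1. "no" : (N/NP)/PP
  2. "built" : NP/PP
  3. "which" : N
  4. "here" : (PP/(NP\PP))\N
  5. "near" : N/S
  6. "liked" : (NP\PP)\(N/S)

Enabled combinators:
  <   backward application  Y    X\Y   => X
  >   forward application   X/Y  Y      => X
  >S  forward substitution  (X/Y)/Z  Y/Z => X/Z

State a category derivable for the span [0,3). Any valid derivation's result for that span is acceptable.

S/PP

[0,7] S   >
  [0,3] S/PP   >S
    [0,1] "every" : (S/N)/PP
    [1,3] N/PP   >S
      [1,2] "no" : (N/NP)/PP
      [2,3] "built" : NP/PP
  [3,7] PP   >
    [3,5] PP/(NP\PP)   <
      [3,4] "which" : N
      [4,5] "here" : (PP/(NP\PP))\N
    [5,7] NP\PP   <
      [5,6] "near" : N/S
      [6,7] "liked" : (NP\PP)\(N/S)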